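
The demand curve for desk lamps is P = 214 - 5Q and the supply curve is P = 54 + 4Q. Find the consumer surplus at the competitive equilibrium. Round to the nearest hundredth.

Equilibrium: 214 - 5Q = 54 + 4Q, so Q* = 17.7778 and P* = 125.1111.
The demand choke price is 214, so CS = (1/2)(Q*)(214 - P*) = (1/2)(17.7778)(88.8889) = 790.1235.

790.12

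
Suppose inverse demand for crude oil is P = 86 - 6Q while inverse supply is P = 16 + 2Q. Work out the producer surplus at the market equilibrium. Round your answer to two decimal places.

76.56

Setting demand equal to supply, 70 = 8Q, so Q* = 8.75 and P* = 33.5.
The supply curve's price intercept is 16, so PS = (1/2)(Q*)(P* - 16) = (1/2)(8.75)(17.5) = 76.5625.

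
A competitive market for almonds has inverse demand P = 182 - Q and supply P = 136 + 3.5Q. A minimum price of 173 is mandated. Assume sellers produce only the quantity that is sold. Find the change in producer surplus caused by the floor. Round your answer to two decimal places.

8.39

Without the control, 182 - Q = 136 + 3.5Q so Q* = 10.2222 and P* = 171.7778.
At P = 173, buyers demand (182 - 173)/1 = 9 while sellers would supply more, so the quantity traded is 9 at price 173.
PS goes from (1/2)(10.2222)(35.7778) = 182.8642 to 191.25 (computed as (173 - 136)(9) - (1/2)(3.5)(9)^2), a change of 8.3858.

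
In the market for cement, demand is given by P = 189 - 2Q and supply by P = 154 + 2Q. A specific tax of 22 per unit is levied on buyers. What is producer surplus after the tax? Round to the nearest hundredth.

Without the tax, 189 - 2Q = 154 + 2Q so Q* = 8.75 and P* = 171.5.
With the tax, buyers' net willingness to pay falls by 22: (189 - 22) - 2Q = 154 + 2Q, so Q_t = 3.25. Buyers pay P_b = 182.5; sellers receive P_s = P_b - 22 = 160.5.
PS = (1/2)(Q_t)(P_s - 154) = (1/2)(3.25)(6.5) = 10.5625.

10.56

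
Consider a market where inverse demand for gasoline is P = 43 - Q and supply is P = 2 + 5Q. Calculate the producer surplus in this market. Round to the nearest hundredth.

116.74

Setting demand equal to supply, 41 = 6Q, so Q* = 6.8333 and P* = 36.1667.
PS is the area between P* and the supply curve from 0 to Q*: (1/2)(6.8333)(34.1667) = 116.7361.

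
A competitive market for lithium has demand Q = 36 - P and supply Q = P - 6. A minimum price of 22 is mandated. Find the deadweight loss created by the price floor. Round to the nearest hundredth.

1.00

Rewriting demand in inverse form: P = 36 - Q.
Rewriting supply in inverse form: P = 6 + Q.
Free-market equilibrium: 36 - Q = 6 + Q gives Q* = 15, P* = 21.
At P = 22, buyers demand (36 - 22)/1 = 14 while sellers would supply more, so the quantity traded is 14 at price 22.
At Q = 14 the demand price is 22 and the supply price is 20. Deadweight loss is the triangle between the curves from 14 to 15: (1/2)(22 - 20)(15 - 14) = 1.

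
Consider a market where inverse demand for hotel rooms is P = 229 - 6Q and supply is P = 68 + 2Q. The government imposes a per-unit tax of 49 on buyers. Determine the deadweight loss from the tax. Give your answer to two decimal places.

150.06

Pre-tax equilibrium: 229 - 6Q = 68 + 2Q gives Q* = 20.125, P* = 108.25.
A tax on buyers shifts demand down by 49: (229 - 49) - 6Q = 68 + 2Q, so Q_t = 14. Buyers pay P_b = 145; sellers receive P_s = P_b - 49 = 96.
The welfare triangle lost has base Q* - Q_t = 6.125 and height t = 49, so DWL = (1/2)(6.125)(49) = 150.0625.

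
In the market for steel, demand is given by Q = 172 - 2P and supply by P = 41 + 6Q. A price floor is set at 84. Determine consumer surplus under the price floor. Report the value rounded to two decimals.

Rewriting demand in inverse form: P = 86 - 0.5Q.
Without the control, 86 - 0.5Q = 41 + 6Q so Q* = 6.9231 and P* = 82.5385.
At P = 84, buyers demand (86 - 84)/0.5 = 4 while sellers would supply more, so the quantity traded is 4 at price 84.
CS is the triangle under demand above 84: (1/2)(4)(86 - 84) = 4.

4.00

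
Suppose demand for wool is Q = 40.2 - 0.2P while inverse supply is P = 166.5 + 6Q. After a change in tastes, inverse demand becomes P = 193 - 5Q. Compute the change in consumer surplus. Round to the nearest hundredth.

-10.08

Rewriting demand in inverse form: P = 201 - 5Q.
Initial equilibrium: Q_0 = 3.1364, P_0 = 185.3182; CS_0 = (1/2)(3.1364)(15.6818) = 24.5919, PS_0 = (1/2)(3.1364)(18.8182) = 29.5103.
New equilibrium: 193 - 5Q = 166.5 + 6Q gives Q_1 = 2.4091, P_1 = 180.9545; CS_1 = 14.5093, PS_1 = 17.4112.
Change in consumer surplus = 14.5093 - 24.5919 = -10.0826.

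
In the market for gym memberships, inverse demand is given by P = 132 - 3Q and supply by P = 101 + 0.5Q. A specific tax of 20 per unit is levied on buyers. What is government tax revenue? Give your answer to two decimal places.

62.86

Pre-tax equilibrium: 132 - 3Q = 101 + 0.5Q gives Q* = 8.8571, P* = 105.4286.
A tax on buyers shifts demand down by 20: (132 - 20) - 3Q = 101 + 0.5Q, so Q_t = 3.1429. Buyers pay P_b = 122.5714; sellers receive P_s = P_b - 20 = 102.5714.
Revenue is the tax times quantity traded: 20 x 3.1429 = 62.8571.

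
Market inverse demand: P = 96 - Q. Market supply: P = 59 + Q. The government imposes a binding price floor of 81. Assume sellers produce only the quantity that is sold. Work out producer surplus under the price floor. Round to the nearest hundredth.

217.50

Free-market equilibrium: 96 - Q = 59 + Q gives Q* = 18.5, P* = 77.5.
At P = 81, buyers demand (96 - 81)/1 = 15 while sellers would supply more, so the quantity traded is 15 at price 81.
The supply price at Q = 15 is 74. PS is the trapezoid between 81 and supply over [0, 15]: (1/2)[(81 - 59) + (81 - 74)](15) = 217.5.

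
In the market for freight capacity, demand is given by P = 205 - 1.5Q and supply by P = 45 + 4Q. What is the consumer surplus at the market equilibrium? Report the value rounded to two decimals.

634.71

Setting demand equal to supply, 160 = 5.5Q, so Q* = 29.0909 and P* = 161.3636.
Consumer surplus is the triangle under demand above P*: (1/2)(29.0909)(205 - 161.3636) = (1/2)(29.0909)(43.6364) = 634.7107.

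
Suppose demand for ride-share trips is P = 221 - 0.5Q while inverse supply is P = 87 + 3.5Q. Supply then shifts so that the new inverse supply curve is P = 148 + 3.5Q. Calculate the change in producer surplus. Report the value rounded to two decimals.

-1381.08

Initial equilibrium: Q_0 = 33.5, P_0 = 204.25; CS_0 = (1/2)(33.5)(16.75) = 280.5625, PS_0 = (1/2)(33.5)(117.25) = 1963.9375.
New equilibrium: 221 - 0.5Q = 148 + 3.5Q gives Q_1 = 18.25, P_1 = 211.875; CS_1 = 83.2656, PS_1 = 582.8594.
Change in producer surplus = 582.8594 - 1963.9375 = -1381.0781.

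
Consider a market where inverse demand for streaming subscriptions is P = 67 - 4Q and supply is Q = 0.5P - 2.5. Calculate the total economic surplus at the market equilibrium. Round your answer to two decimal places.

Rewriting supply in inverse form: P = 5 + 2Q.
Set 67 - 4Q = 5 + 2Q, which gives 62 = 6Q, so Q* = 10.3333 and P* = 67 - 4(10.3333) = 25.6667.
Total surplus is the full triangle between the curves from 0 to Q*: (1/2)(10.3333)(67 - 5) = 320.3333.

320.33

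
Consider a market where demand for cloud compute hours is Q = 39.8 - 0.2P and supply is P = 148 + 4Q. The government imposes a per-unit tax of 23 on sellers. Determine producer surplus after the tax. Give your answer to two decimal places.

Rewriting demand in inverse form: P = 199 - 5Q.
Pre-tax equilibrium: 199 - 5Q = 148 + 4Q gives Q* = 5.6667, P* = 170.6667.
With the tax, sellers need 23 more per unit: 199 - 5Q = 148 + 4Q + 23, so Q_t = 3.1111. Buyers pay P_b = 183.4444; sellers receive P_s = P_b - 23 = 160.4444.
PS = (1/2)(Q_t)(P_s - 148) = (1/2)(3.1111)(12.4444) = 19.358.

19.36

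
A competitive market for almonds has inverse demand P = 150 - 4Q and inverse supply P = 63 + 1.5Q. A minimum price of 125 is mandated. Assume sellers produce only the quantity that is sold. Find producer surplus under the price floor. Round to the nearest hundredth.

358.20

Without the control, 150 - 4Q = 63 + 1.5Q so Q* = 15.8182 and P* = 86.7273.
At the floor price 125, quantity demanded is (150 - 125)/4 = 6.25; demand is the short side, so Q = 6.25 trades at P = 125.
The supply price at Q = 6.25 is 72.375. PS is the trapezoid between 125 and supply over [0, 6.25]: (1/2)[(125 - 63) + (125 - 72.375)](6.25) = 358.2031.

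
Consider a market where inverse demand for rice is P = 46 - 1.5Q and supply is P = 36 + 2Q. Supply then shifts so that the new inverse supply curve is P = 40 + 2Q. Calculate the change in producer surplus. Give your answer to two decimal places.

Initial equilibrium: Q_0 = 2.8571, P_0 = 41.7143; CS_0 = (1/2)(2.8571)(4.2857) = 6.1224, PS_0 = (1/2)(2.8571)(5.7143) = 8.1633.
New equilibrium: 46 - 1.5Q = 40 + 2Q gives Q_1 = 1.7143, P_1 = 43.4286; CS_1 = 2.2041, PS_1 = 2.9388.
Change in producer surplus = 2.9388 - 8.1633 = -5.2245.

-5.22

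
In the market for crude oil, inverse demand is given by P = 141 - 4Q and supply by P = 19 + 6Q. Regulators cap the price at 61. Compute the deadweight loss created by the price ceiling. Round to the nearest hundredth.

Free-market equilibrium: 141 - 4Q = 19 + 6Q gives Q* = 12.2, P* = 92.2.
At the ceiling price 61, quantity supplied is (61 - 19)/6 = 7; supply is the short side, so Q = 7 trades at P = 61.
At Q = 7 the demand price is 113 and the supply price is 61. Deadweight loss is the triangle between the curves from 7 to 12.2: (1/2)(113 - 61)(12.2 - 7) = 135.2.

135.20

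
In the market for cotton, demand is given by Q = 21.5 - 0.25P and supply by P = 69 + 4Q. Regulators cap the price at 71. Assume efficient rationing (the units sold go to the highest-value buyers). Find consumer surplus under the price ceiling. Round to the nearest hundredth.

Rewriting demand in inverse form: P = 86 - 4Q.
Free-market equilibrium: 86 - 4Q = 69 + 4Q gives Q* = 2.125, P* = 77.5.
At P = 71, sellers supply (71 - 69)/4 = 0.5 while buyers want more, so the quantity traded is 0.5 at price 71.
The demand price at Q = 0.5 is 84. CS is the trapezoid between demand and 71 over [0, 0.5]: (1/2)[(86 - 71) + (84 - 71)](0.5) = 7.

7.00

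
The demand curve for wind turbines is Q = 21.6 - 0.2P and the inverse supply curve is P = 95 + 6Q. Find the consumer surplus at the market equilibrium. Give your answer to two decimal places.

Rewriting demand in inverse form: P = 108 - 5Q.
Equilibrium: 108 - 5Q = 95 + 6Q, so Q* = 1.1818 and P* = 102.0909.
CS is the area between the demand curve and P* from 0 to Q*: (1/2)(1.1818)(5.9091) = 3.4917.

3.49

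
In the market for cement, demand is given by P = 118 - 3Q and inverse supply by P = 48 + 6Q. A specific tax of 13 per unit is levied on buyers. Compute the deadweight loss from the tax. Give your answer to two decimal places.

9.39

Pre-tax equilibrium: 118 - 3Q = 48 + 6Q gives Q* = 7.7778, P* = 94.6667.
With the tax, buyers' net willingness to pay falls by 13: (118 - 13) - 3Q = 48 + 6Q, so Q_t = 6.3333. Buyers pay P_b = 99; sellers receive P_s = P_b - 13 = 86.
The welfare triangle lost has base Q* - Q_t = 1.4444 and height t = 13, so DWL = (1/2)(1.4444)(13) = 9.3889.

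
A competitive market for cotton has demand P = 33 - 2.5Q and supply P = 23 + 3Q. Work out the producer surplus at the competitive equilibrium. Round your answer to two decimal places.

Setting demand equal to supply, 10 = 5.5Q, so Q* = 1.8182 and P* = 28.4545.
Producer surplus is the triangle above supply below P*: (1/2)(1.8182)(28.4545 - 23) = (1/2)(1.8182)(5.4545) = 4.9587.

4.96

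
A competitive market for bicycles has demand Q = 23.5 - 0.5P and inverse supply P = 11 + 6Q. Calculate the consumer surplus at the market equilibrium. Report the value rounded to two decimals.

20.25

Rewriting demand in inverse form: P = 47 - 2Q.
Equilibrium: 47 - 2Q = 11 + 6Q, so Q* = 4.5 and P* = 38.
Consumer surplus is the triangle under demand above P*: (1/2)(4.5)(47 - 38) = (1/2)(4.5)(9) = 20.25.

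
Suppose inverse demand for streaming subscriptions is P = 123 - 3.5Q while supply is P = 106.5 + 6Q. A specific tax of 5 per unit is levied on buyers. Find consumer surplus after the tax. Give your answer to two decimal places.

Without the tax, 123 - 3.5Q = 106.5 + 6Q so Q* = 1.7368 and P* = 116.9211.
A tax on buyers shifts demand down by 5: (123 - 5) - 3.5Q = 106.5 + 6Q, so Q_t = 1.2105. Buyers pay P_b = 118.7632; sellers receive P_s = P_b - 5 = 113.7632.
Consumer surplus is the triangle under demand above P_b: (1/2)(1.2105)(123 - 118.7632) = 2.5644.

2.56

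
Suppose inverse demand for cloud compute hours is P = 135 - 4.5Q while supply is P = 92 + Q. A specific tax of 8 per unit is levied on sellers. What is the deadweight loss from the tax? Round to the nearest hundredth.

5.82

Without the tax, 135 - 4.5Q = 92 + Q so Q* = 7.8182 and P* = 99.8182.
A tax on sellers shifts supply up by 8: 135 - 4.5Q = 92 + Q + 8, so Q_t = 6.3636. Buyers pay P_b = 106.3636; sellers receive P_s = P_b - 8 = 98.3636.
Deadweight loss is the triangle between the curves from Q_t to Q*: (1/2)(7.8182 - 6.3636)(8) = 5.8182.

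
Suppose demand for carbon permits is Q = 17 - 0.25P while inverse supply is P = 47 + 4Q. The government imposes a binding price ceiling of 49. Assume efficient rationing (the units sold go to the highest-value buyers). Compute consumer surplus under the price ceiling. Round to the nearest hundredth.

9.00

Rewriting demand in inverse form: P = 68 - 4Q.
Free-market equilibrium: 68 - 4Q = 47 + 4Q gives Q* = 2.625, P* = 57.5.
At P = 49, sellers supply (49 - 47)/4 = 0.5 while buyers want more, so the quantity traded is 0.5 at price 49.
The demand price at Q = 0.5 is 66. CS is the trapezoid between demand and 49 over [0, 0.5]: (1/2)[(68 - 49) + (66 - 49)](0.5) = 9.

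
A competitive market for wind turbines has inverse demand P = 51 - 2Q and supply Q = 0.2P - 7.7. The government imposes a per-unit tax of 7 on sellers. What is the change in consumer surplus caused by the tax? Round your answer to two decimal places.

-2.57

Rewriting supply in inverse form: P = 38.5 + 5Q.
Without the tax, 51 - 2Q = 38.5 + 5Q so Q* = 1.7857 and P* = 47.4286.
With the tax, sellers need 7 more per unit: 51 - 2Q = 38.5 + 5Q + 7, so Q_t = 0.7857. Buyers pay P_b = 49.4286; sellers receive P_s = P_b - 7 = 42.4286.
CS falls from (1/2)(1.7857)(3.5714) = 3.1888 to (1/2)(0.7857)(1.5714) = 0.6173, a change of -2.5714.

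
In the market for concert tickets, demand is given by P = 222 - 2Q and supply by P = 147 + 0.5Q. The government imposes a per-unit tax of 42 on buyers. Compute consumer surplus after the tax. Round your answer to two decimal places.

Without the tax, 222 - 2Q = 147 + 0.5Q so Q* = 30 and P* = 162.
A tax on buyers shifts demand down by 42: (222 - 42) - 2Q = 147 + 0.5Q, so Q_t = 13.2. Buyers pay P_b = 195.6; sellers receive P_s = P_b - 42 = 153.6.
CS = (1/2)(Q_t)(222 - P_b) = (1/2)(13.2)(26.4) = 174.24.

174.24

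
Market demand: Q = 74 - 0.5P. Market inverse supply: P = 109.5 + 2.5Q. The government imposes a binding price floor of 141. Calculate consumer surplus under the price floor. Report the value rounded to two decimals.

12.25

Rewriting demand in inverse form: P = 148 - 2Q.
Free-market equilibrium: 148 - 2Q = 109.5 + 2.5Q gives Q* = 8.5556, P* = 130.8889.
At the floor price 141, quantity demanded is (148 - 141)/2 = 3.5; demand is the short side, so Q = 3.5 trades at P = 141.
CS is the triangle under demand above 141: (1/2)(3.5)(148 - 141) = 12.25.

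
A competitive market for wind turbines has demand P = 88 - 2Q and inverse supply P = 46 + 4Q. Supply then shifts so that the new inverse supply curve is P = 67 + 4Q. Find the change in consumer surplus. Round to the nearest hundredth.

-36.75

Initial equilibrium: Q_0 = 7, P_0 = 74; CS_0 = (1/2)(7)(14) = 49, PS_0 = (1/2)(7)(28) = 98.
New equilibrium: 88 - 2Q = 67 + 4Q gives Q_1 = 3.5, P_1 = 81; CS_1 = 12.25, PS_1 = 24.5.
Change in consumer surplus = 12.25 - 49 = -36.75.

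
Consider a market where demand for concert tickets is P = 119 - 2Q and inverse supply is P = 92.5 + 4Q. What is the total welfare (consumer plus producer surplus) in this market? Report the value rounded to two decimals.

58.52

Equilibrium: 119 - 2Q = 92.5 + 4Q, so Q* = 4.4167 and P* = 110.1667.
Total surplus is the full triangle between the curves from 0 to Q*: (1/2)(4.4167)(119 - 92.5) = 58.5208.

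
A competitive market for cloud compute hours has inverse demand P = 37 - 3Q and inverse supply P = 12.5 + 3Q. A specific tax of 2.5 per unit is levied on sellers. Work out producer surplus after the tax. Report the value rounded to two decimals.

20.17

Without the tax, 37 - 3Q = 12.5 + 3Q so Q* = 4.0833 and P* = 24.75.
A tax on sellers shifts supply up by 2.5: 37 - 3Q = 12.5 + 3Q + 2.5, so Q_t = 3.6667. Buyers pay P_b = 26; sellers receive P_s = P_b - 2.5 = 23.5.
Producer surplus is the triangle above supply below P_s: (1/2)(3.6667)(23.5 - 12.5) = 20.1667.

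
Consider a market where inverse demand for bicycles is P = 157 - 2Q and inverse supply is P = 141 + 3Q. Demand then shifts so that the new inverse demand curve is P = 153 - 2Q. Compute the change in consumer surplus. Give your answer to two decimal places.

-4.48

Initial equilibrium: Q_0 = 3.2, P_0 = 150.6; CS_0 = (1/2)(3.2)(6.4) = 10.24, PS_0 = (1/2)(3.2)(9.6) = 15.36.
New equilibrium: 153 - 2Q = 141 + 3Q gives Q_1 = 2.4, P_1 = 148.2; CS_1 = 5.76, PS_1 = 8.64.
Change in consumer surplus = 5.76 - 10.24 = -4.48.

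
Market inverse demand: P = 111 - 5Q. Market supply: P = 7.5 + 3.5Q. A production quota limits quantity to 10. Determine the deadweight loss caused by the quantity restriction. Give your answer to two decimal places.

Without the quota, 111 - 5Q = 7.5 + 3.5Q gives Q* = 12.1765.
At Q = 10 the demand price is 111 - 5(10) = 61 and the supply price is 7.5 + 3.5(10) = 42.5.
DWL = (1/2)(gap between curves at 10) x (Q* - 10) = (1/2)(18.5)(2.1765) = 20.1324.

20.13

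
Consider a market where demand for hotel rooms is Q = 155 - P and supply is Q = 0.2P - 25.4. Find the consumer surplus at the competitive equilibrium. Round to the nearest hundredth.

10.89

Rewriting demand in inverse form: P = 155 - Q.
Rewriting supply in inverse form: P = 127 + 5Q.
Set 155 - Q = 127 + 5Q, which gives 28 = 6Q, so Q* = 4.6667 and P* = 155 - (4.6667) = 150.3333.
The demand choke price is 155, so CS = (1/2)(Q*)(155 - P*) = (1/2)(4.6667)(4.6667) = 10.8889.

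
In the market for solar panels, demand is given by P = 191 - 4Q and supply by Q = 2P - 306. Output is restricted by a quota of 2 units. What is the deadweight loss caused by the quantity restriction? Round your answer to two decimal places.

93.44

Rewriting supply in inverse form: P = 153 + 0.5Q.
Without the quota, 191 - 4Q = 153 + 0.5Q gives Q* = 8.4444.
At Q = 2 the demand price is 191 - 4(2) = 183 and the supply price is 153 + 0.5(2) = 154.
Deadweight loss is the triangle between the curves from 2 to 8.4444: (1/2)(183 - 154)(8.4444 - 2) = 93.4444.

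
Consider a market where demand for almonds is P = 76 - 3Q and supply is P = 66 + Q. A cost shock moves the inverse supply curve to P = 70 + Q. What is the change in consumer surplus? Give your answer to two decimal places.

-6.00

Initial equilibrium: Q_0 = 2.5, P_0 = 68.5; CS_0 = (1/2)(2.5)(7.5) = 9.375, PS_0 = (1/2)(2.5)(2.5) = 3.125.
New equilibrium: 76 - 3Q = 70 + Q gives Q_1 = 1.5, P_1 = 71.5; CS_1 = 3.375, PS_1 = 1.125.
Change in consumer surplus = 3.375 - 9.375 = -6.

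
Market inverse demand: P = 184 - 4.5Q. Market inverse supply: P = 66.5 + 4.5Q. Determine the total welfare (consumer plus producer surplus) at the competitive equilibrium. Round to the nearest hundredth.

767.01

Equilibrium: 184 - 4.5Q = 66.5 + 4.5Q, so Q* = 13.0556 and P* = 125.25.
Total surplus is the full triangle between the curves from 0 to Q*: (1/2)(13.0556)(184 - 66.5) = 767.0139.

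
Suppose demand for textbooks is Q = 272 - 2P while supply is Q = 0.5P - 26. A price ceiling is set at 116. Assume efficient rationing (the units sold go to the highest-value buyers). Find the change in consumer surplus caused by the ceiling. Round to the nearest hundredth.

101.76

Rewriting demand in inverse form: P = 136 - 0.5Q.
Rewriting supply in inverse form: P = 52 + 2Q.
Free-market equilibrium: 136 - 0.5Q = 52 + 2Q gives Q* = 33.6, P* = 119.2.
At the ceiling price 116, quantity supplied is (116 - 52)/2 = 32; supply is the short side, so Q = 32 trades at P = 116.
CS goes from (1/2)(33.6)(16.8) = 282.24 to 384 (computed as (136 - 116)(32) - (1/2)(0.5)(32)^2), a change of 101.76.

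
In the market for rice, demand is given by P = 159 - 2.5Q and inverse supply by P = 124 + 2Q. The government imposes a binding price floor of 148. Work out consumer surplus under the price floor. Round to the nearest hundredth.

24.20

Without the control, 159 - 2.5Q = 124 + 2Q so Q* = 7.7778 and P* = 139.5556.
At the floor price 148, quantity demanded is (159 - 148)/2.5 = 4.4; demand is the short side, so Q = 4.4 trades at P = 148.
CS is the triangle under demand above 148: (1/2)(4.4)(159 - 148) = 24.2.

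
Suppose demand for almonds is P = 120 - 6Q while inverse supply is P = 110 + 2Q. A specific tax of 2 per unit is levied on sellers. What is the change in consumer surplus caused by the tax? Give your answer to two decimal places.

-1.69

Pre-tax equilibrium: 120 - 6Q = 110 + 2Q gives Q* = 1.25, P* = 112.5.
A tax on sellers shifts supply up by 2: 120 - 6Q = 110 + 2Q + 2, so Q_t = 1. Buyers pay P_b = 114; sellers receive P_s = P_b - 2 = 112.
CS falls from (1/2)(1.25)(7.5) = 4.6875 to (1/2)(1)(6) = 3, a change of -1.6875.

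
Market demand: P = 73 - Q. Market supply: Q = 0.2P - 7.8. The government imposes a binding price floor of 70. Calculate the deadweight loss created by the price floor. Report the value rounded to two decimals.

Rewriting supply in inverse form: P = 39 + 5Q.
Without the control, 73 - Q = 39 + 5Q so Q* = 5.6667 and P* = 67.3333.
At P = 70, buyers demand (73 - 70)/1 = 3 while sellers would supply more, so the quantity traded is 3 at price 70.
The lost-trades triangle has base Q* - 3 = 2.6667 and height equal to the gap between the curves at Q = 3, which is 70 - 54 = 16. DWL = (1/2)(2.6667)(16) = 21.3333.

21.33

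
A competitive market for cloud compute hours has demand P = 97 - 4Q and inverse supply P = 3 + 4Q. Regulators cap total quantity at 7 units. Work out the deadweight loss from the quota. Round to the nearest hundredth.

90.25

Without the quota, 97 - 4Q = 3 + 4Q gives Q* = 11.75.
At Q = 7 the demand price is 97 - 4(7) = 69 and the supply price is 3 + 4(7) = 31.
Deadweight loss is the triangle between the curves from 7 to 11.75: (1/2)(69 - 31)(11.75 - 7) = 90.25.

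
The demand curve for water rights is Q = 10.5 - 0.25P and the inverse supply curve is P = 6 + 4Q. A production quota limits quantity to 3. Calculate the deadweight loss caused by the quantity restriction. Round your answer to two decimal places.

9.00

Rewriting demand in inverse form: P = 42 - 4Q.
Unrestricted equilibrium: Q* = (42 - 6)/(4 + 4) = 4.5.
At Q = 3 the demand price is 42 - 4(3) = 30 and the supply price is 6 + 4(3) = 18.
Deadweight loss is the triangle between the curves from 3 to 4.5: (1/2)(30 - 18)(4.5 - 3) = 9.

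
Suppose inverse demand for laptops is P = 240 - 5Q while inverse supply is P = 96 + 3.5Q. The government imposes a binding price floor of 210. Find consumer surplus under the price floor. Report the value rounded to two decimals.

Without the control, 240 - 5Q = 96 + 3.5Q so Q* = 16.9412 and P* = 155.2941.
At P = 210, buyers demand (240 - 210)/5 = 6 while sellers would supply more, so the quantity traded is 6 at price 210.
CS is the triangle under demand above 210: (1/2)(6)(240 - 210) = 90.

90.00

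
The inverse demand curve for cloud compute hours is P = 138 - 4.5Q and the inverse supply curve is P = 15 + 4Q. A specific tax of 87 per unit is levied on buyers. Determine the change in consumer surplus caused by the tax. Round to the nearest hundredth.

-430.79

Without the tax, 138 - 4.5Q = 15 + 4Q so Q* = 14.4706 and P* = 72.8824.
With the tax, buyers' net willingness to pay falls by 87: (138 - 87) - 4.5Q = 15 + 4Q, so Q_t = 4.2353. Buyers pay P_b = 118.9412; sellers receive P_s = P_b - 87 = 31.9412.
Consumers lose the trapezoid between P* and P_b out to Q_t plus the triangle from Q_t to Q*: change in CS = 40.3599 - 471.1453 = -430.7855.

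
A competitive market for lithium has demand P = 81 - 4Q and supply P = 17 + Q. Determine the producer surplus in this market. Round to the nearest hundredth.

Setting demand equal to supply, 64 = 5Q, so Q* = 12.8 and P* = 29.8.
PS is the area between P* and the supply curve from 0 to Q*: (1/2)(12.8)(12.8) = 81.92.

81.92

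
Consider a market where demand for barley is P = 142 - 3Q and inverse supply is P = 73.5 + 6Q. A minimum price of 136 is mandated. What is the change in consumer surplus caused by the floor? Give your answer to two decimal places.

-80.89

Free-market equilibrium: 142 - 3Q = 73.5 + 6Q gives Q* = 7.6111, P* = 119.1667.
At the floor price 136, quantity demanded is (142 - 136)/3 = 2; demand is the short side, so Q = 2 trades at P = 136.
CS goes from (1/2)(7.6111)(22.8333) = 86.8935 to 6 (computed as (142 - 136)(2) - (1/2)(3)(2)^2), a change of -80.8935.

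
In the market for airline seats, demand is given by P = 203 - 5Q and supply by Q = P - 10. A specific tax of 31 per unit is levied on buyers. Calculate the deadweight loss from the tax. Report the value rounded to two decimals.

80.08

Rewriting supply in inverse form: P = 10 + Q.
Without the tax, 203 - 5Q = 10 + Q so Q* = 32.1667 and P* = 42.1667.
A tax on buyers shifts demand down by 31: (203 - 31) - 5Q = 10 + Q, so Q_t = 27. Buyers pay P_b = 68; sellers receive P_s = P_b - 31 = 37.
The welfare triangle lost has base Q* - Q_t = 5.1667 and height t = 31, so DWL = (1/2)(5.1667)(31) = 80.0833.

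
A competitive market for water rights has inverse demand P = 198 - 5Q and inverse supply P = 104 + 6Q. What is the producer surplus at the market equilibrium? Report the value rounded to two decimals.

219.07

Set 198 - 5Q = 104 + 6Q, which gives 94 = 11Q, so Q* = 8.5455 and P* = 198 - 5(8.5455) = 155.2727.
Producer surplus is the triangle above supply below P*: (1/2)(8.5455)(155.2727 - 104) = (1/2)(8.5455)(51.2727) = 219.0744.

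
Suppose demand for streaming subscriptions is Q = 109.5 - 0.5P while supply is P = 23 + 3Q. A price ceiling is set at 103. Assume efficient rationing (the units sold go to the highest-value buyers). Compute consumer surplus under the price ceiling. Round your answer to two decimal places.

Rewriting demand in inverse form: P = 219 - 2Q.
Free-market equilibrium: 219 - 2Q = 23 + 3Q gives Q* = 39.2, P* = 140.6.
At P = 103, sellers supply (103 - 23)/3 = 26.6667 while buyers want more, so the quantity traded is 26.6667 at price 103.
The demand price at Q = 26.6667 is 165.6667. CS is the trapezoid between demand and 103 over [0, 26.6667]: (1/2)[(219 - 103) + (165.6667 - 103)](26.6667) = 2382.2222.

2382.22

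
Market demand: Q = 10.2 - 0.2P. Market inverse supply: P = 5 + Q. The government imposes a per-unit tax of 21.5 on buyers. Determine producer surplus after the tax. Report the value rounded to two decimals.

8.34

Rewriting demand in inverse form: P = 51 - 5Q.
Without the tax, 51 - 5Q = 5 + Q so Q* = 7.6667 and P* = 12.6667.
With the tax, buyers' net willingness to pay falls by 21.5: (51 - 21.5) - 5Q = 5 + Q, so Q_t = 4.0833. Buyers pay P_b = 30.5833; sellers receive P_s = P_b - 21.5 = 9.0833.
PS = (1/2)(Q_t)(P_s - 5) = (1/2)(4.0833)(4.0833) = 8.3368.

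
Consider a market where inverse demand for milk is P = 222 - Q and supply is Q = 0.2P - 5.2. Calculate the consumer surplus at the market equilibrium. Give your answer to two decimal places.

Rewriting supply in inverse form: P = 26 + 5Q.
Equilibrium: 222 - Q = 26 + 5Q, so Q* = 32.6667 and P* = 189.3333.
Consumer surplus is the triangle under demand above P*: (1/2)(32.6667)(222 - 189.3333) = (1/2)(32.6667)(32.6667) = 533.5556.

533.56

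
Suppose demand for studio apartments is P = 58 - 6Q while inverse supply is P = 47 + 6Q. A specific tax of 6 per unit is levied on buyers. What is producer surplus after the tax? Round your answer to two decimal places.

0.52

Pre-tax equilibrium: 58 - 6Q = 47 + 6Q gives Q* = 0.9167, P* = 52.5.
With the tax, buyers' net willingness to pay falls by 6: (58 - 6) - 6Q = 47 + 6Q, so Q_t = 0.4167. Buyers pay P_b = 55.5; sellers receive P_s = P_b - 6 = 49.5.
PS = (1/2)(Q_t)(P_s - 47) = (1/2)(0.4167)(2.5) = 0.5208.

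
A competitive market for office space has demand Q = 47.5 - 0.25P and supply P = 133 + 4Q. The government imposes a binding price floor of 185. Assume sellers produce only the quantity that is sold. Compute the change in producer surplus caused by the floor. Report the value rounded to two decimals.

Rewriting demand in inverse form: P = 190 - 4Q.
Without the control, 190 - 4Q = 133 + 4Q so Q* = 7.125 and P* = 161.5.
At the floor price 185, quantity demanded is (190 - 185)/4 = 1.25; demand is the short side, so Q = 1.25 trades at P = 185.
PS goes from (1/2)(7.125)(28.5) = 101.5312 to 61.875 (computed as (185 - 133)(1.25) - (1/2)(4)(1.25)^2), a change of -39.6562.

-39.66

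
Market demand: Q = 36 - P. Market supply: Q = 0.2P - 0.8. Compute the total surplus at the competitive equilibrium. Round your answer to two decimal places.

85.33

Rewriting demand in inverse form: P = 36 - Q.
Rewriting supply in inverse form: P = 4 + 5Q.
Setting demand equal to supply, 32 = 6Q, so Q* = 5.3333 and P* = 30.6667.
CS = (1/2)(5.3333)(5.3333) = 14.2222 and PS = (1/2)(5.3333)(26.6667) = 71.1111, so total surplus = 85.3333.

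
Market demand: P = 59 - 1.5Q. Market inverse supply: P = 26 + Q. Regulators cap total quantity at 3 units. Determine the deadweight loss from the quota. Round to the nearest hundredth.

Unrestricted equilibrium: Q* = (59 - 26)/(1.5 + 1) = 13.2.
At Q = 3 the demand price is 59 - 1.5(3) = 54.5 and the supply price is 26 + (3) = 29.
Deadweight loss is the triangle between the curves from 3 to 13.2: (1/2)(54.5 - 29)(13.2 - 3) = 130.05.

130.05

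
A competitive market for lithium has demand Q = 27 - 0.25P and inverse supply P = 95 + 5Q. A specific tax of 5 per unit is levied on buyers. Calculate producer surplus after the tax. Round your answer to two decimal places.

Rewriting demand in inverse form: P = 108 - 4Q.
Without the tax, 108 - 4Q = 95 + 5Q so Q* = 1.4444 and P* = 102.2222.
With the tax, buyers' net willingness to pay falls by 5: (108 - 5) - 4Q = 95 + 5Q, so Q_t = 0.8889. Buyers pay P_b = 104.4444; sellers receive P_s = P_b - 5 = 99.4444.
Producer surplus is the triangle above supply below P_s: (1/2)(0.8889)(99.4444 - 95) = 1.9753.

1.98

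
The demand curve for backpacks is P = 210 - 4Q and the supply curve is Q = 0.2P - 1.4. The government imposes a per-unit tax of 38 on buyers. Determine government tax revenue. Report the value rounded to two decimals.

696.67

Rewriting supply in inverse form: P = 7 + 5Q.
Without the tax, 210 - 4Q = 7 + 5Q so Q* = 22.5556 and P* = 119.7778.
A tax on buyers shifts demand down by 38: (210 - 38) - 4Q = 7 + 5Q, so Q_t = 18.3333. Buyers pay P_b = 136.6667; sellers receive P_s = P_b - 38 = 98.6667.
Tax revenue = t x Q_t = 38 x 18.3333 = 696.6667.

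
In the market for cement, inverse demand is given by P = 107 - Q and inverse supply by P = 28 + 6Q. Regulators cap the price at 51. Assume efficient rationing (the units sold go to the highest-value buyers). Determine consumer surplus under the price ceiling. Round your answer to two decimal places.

Free-market equilibrium: 107 - Q = 28 + 6Q gives Q* = 11.2857, P* = 95.7143.
At the ceiling price 51, quantity supplied is (51 - 28)/6 = 3.8333; supply is the short side, so Q = 3.8333 trades at P = 51.
The demand price at Q = 3.8333 is 103.1667. CS is the trapezoid between demand and 51 over [0, 3.8333]: (1/2)[(107 - 51) + (103.1667 - 51)](3.8333) = 207.3194.

207.32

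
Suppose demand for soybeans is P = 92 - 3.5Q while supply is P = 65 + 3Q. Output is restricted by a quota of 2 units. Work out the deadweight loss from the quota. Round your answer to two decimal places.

15.08

Unrestricted equilibrium: Q* = (92 - 65)/(3.5 + 3) = 4.1538.
At Q = 2 the demand price is 92 - 3.5(2) = 85 and the supply price is 65 + 3(2) = 71.
Deadweight loss is the triangle between the curves from 2 to 4.1538: (1/2)(85 - 71)(4.1538 - 2) = 15.0769.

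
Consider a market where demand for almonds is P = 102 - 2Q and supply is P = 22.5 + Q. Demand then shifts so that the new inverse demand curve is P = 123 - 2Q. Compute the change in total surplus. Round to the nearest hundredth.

Initial equilibrium: Q_0 = 26.5, P_0 = 49; CS_0 = (1/2)(26.5)(53) = 702.25, PS_0 = (1/2)(26.5)(26.5) = 351.125.
New equilibrium: 123 - 2Q = 22.5 + Q gives Q_1 = 33.5, P_1 = 56; CS_1 = 1122.25, PS_1 = 561.125.
Change in total surplus = (1122.25 + 561.125) - (702.25 + 351.125) = 630.

630.00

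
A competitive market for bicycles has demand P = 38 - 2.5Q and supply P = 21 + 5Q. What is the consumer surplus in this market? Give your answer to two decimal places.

Setting demand equal to supply, 17 = 7.5Q, so Q* = 2.2667 and P* = 32.3333.
The demand choke price is 38, so CS = (1/2)(Q*)(38 - P*) = (1/2)(2.2667)(5.6667) = 6.4222.

6.42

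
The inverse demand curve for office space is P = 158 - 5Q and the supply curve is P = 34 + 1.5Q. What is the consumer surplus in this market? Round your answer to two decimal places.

Set 158 - 5Q = 34 + 1.5Q, which gives 124 = 6.5Q, so Q* = 19.0769 and P* = 158 - 5(19.0769) = 62.6154.
The demand choke price is 158, so CS = (1/2)(Q*)(158 - P*) = (1/2)(19.0769)(95.3846) = 909.8225.

909.82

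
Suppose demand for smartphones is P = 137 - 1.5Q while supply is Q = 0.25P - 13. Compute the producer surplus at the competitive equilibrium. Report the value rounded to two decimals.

Rewriting supply in inverse form: P = 52 + 4Q.
Equilibrium: 137 - 1.5Q = 52 + 4Q, so Q* = 15.4545 and P* = 113.8182.
Producer surplus is the triangle above supply below P*: (1/2)(15.4545)(113.8182 - 52) = (1/2)(15.4545)(61.8182) = 477.686.

477.69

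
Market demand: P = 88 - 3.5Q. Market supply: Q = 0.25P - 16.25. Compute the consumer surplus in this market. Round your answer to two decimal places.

Rewriting supply in inverse form: P = 65 + 4Q.
Setting demand equal to supply, 23 = 7.5Q, so Q* = 3.0667 and P* = 77.2667.
Consumer surplus is the triangle under demand above P*: (1/2)(3.0667)(88 - 77.2667) = (1/2)(3.0667)(10.7333) = 16.4578.

16.46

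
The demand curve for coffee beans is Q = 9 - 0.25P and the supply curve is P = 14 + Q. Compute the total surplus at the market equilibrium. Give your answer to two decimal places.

48.40

Rewriting demand in inverse form: P = 36 - 4Q.
Setting demand equal to supply, 22 = 5Q, so Q* = 4.4 and P* = 18.4.
Total surplus is the full triangle between the curves from 0 to Q*: (1/2)(4.4)(36 - 14) = 48.4.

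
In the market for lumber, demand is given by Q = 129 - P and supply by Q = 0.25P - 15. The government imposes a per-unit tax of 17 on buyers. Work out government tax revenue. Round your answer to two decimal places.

Rewriting demand in inverse form: P = 129 - Q.
Rewriting supply in inverse form: P = 60 + 4Q.
Without the tax, 129 - Q = 60 + 4Q so Q* = 13.8 and P* = 115.2.
With the tax, buyers' net willingness to pay falls by 17: (129 - 17) - Q = 60 + 4Q, so Q_t = 10.4. Buyers pay P_b = 118.6; sellers receive P_s = P_b - 17 = 101.6.
Tax revenue = t x Q_t = 17 x 10.4 = 176.8.

176.80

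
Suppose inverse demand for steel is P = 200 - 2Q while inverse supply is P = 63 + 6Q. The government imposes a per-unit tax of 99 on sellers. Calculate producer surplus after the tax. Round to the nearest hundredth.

67.69

Pre-tax equilibrium: 200 - 2Q = 63 + 6Q gives Q* = 17.125, P* = 165.75.
With the tax, sellers need 99 more per unit: 200 - 2Q = 63 + 6Q + 99, so Q_t = 4.75. Buyers pay P_b = 190.5; sellers receive P_s = P_b - 99 = 91.5.
PS = (1/2)(Q_t)(P_s - 63) = (1/2)(4.75)(28.5) = 67.6875.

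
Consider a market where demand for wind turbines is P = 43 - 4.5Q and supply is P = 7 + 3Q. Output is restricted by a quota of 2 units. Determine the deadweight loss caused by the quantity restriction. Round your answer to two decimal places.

Without the quota, 43 - 4.5Q = 7 + 3Q gives Q* = 4.8.
At Q = 2 the demand price is 43 - 4.5(2) = 34 and the supply price is 7 + 3(2) = 13.
Deadweight loss is the triangle between the curves from 2 to 4.8: (1/2)(34 - 13)(4.8 - 2) = 29.4.

29.40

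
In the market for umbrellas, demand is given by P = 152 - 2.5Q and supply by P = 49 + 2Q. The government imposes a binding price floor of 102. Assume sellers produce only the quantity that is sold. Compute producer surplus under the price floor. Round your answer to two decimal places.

660.00

Free-market equilibrium: 152 - 2.5Q = 49 + 2Q gives Q* = 22.8889, P* = 94.7778.
At the floor price 102, quantity demanded is (152 - 102)/2.5 = 20; demand is the short side, so Q = 20 trades at P = 102.
The supply price at Q = 20 is 89. PS is the trapezoid between 102 and supply over [0, 20]: (1/2)[(102 - 49) + (102 - 89)](20) = 660.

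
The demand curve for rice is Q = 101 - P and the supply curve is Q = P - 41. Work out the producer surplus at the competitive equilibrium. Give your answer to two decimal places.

450.00

Rewriting demand in inverse form: P = 101 - Q.
Rewriting supply in inverse form: P = 41 + Q.
Set 101 - Q = 41 + Q, which gives 60 = 2Q, so Q* = 30 and P* = 101 - (30) = 71.
Producer surplus is the triangle above supply below P*: (1/2)(30)(71 - 41) = (1/2)(30)(30) = 450.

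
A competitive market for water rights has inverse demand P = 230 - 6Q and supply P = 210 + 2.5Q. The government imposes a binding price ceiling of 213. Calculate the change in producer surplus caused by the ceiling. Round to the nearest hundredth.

-5.12

Free-market equilibrium: 230 - 6Q = 210 + 2.5Q gives Q* = 2.3529, P* = 215.8824.
At P = 213, sellers supply (213 - 210)/2.5 = 1.2 while buyers want more, so the quantity traded is 1.2 at price 213.
PS goes from (1/2)(2.3529)(5.8824) = 6.9204 to 1.8 (computed as (213 - 210)(1.2) - (1/2)(2.5)(1.2)^2), a change of -5.1204.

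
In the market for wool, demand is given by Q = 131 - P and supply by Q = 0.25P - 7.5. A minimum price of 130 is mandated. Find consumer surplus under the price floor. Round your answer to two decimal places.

0.50

Rewriting demand in inverse form: P = 131 - Q.
Rewriting supply in inverse form: P = 30 + 4Q.
Free-market equilibrium: 131 - Q = 30 + 4Q gives Q* = 20.2, P* = 110.8.
At the floor price 130, quantity demanded is (131 - 130)/1 = 1; demand is the short side, so Q = 1 trades at P = 130.
CS is the triangle under demand above 130: (1/2)(1)(131 - 130) = 0.5.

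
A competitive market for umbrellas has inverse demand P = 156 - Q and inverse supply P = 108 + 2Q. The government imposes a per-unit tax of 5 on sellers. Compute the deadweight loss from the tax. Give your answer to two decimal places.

Without the tax, 156 - Q = 108 + 2Q so Q* = 16 and P* = 140.
A tax on sellers shifts supply up by 5: 156 - Q = 108 + 2Q + 5, so Q_t = 14.3333. Buyers pay P_b = 141.6667; sellers receive P_s = P_b - 5 = 136.6667.
Deadweight loss is the triangle between the curves from Q_t to Q*: (1/2)(16 - 14.3333)(5) = 4.1667.

4.17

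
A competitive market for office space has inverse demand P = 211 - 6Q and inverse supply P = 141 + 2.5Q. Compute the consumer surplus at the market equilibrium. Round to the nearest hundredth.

Setting demand equal to supply, 70 = 8.5Q, so Q* = 8.2353 and P* = 161.5882.
The demand choke price is 211, so CS = (1/2)(Q*)(211 - P*) = (1/2)(8.2353)(49.4118) = 203.4602.

203.46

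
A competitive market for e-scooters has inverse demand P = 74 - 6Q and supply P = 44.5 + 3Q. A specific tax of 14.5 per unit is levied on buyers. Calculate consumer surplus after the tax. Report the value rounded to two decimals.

8.33

Pre-tax equilibrium: 74 - 6Q = 44.5 + 3Q gives Q* = 3.2778, P* = 54.3333.
With the tax, buyers' net willingness to pay falls by 14.5: (74 - 14.5) - 6Q = 44.5 + 3Q, so Q_t = 1.6667. Buyers pay P_b = 64; sellers receive P_s = P_b - 14.5 = 49.5.
Consumer surplus is the triangle under demand above P_b: (1/2)(1.6667)(74 - 64) = 8.3333.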